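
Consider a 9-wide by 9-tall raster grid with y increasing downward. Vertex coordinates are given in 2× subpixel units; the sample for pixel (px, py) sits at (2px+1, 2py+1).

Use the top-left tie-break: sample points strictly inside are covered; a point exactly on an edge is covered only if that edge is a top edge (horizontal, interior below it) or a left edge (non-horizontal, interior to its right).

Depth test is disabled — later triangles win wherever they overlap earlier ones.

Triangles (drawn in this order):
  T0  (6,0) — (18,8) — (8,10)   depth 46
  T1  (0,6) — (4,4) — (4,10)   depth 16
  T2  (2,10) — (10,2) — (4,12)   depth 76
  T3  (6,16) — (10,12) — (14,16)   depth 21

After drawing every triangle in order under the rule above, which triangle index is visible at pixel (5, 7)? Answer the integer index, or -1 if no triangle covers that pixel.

T0:
  2·area = 104
  edge (6, 0)→(18, 8): d=(12,8) right/bottom  bias=-1
  edge (18, 8)→(8, 10): d=(-10,2) right/bottom  bias=-1
  edge (8, 10)→(6, 0): d=(-2,-10) top-left  bias=+0
    (3,0)@(7, 1): e=[4,92,8] → █
    (4,0)@(9, 1): e=[-12,88,28] → ·
    (3,1)@(7, 3): e=[28,72,4] → █
    (4,1)@(9, 3): e=[12,68,24] → █
    (5,1)@(11, 3): e=[-4,64,44] → ·
    (3,2)@(7, 5): e=[52,52,0] → █  [on edge]
    (5,2)@(11, 5): e=[20,44,40] → █
    (6,2)@(13, 5): e=[4,40,60] → █
    (7,2)@(15, 5): e=[-12,36,80] → ·
    (3,3)@(7, 7): e=[76,32,-4] → ·
    (4,3)@(9, 7): e=[60,28,16] → █
    (7,3)@(15, 7): e=[12,16,76] → █
    (6,4)@(13, 9): e=[52,0,52] → ·  [on edge]
    (1,5)@(3, 11): e=[156,0,-52] → ·  [on edge]
    (4,7)@(9, 15): e=[156,-52,0] → ·  [on edge]
  covered (13 px):
    · · · █ · · · · ·
    · · · █ █ · · · ·
    · · · █ █ █ █ · ·
    · · · · █ █ █ █ ·
    · · · · █ █ · · ·
    · · · · · · · · ·
    · · · · · · · · ·
    · · · · · · · · ·
    · · · · · · · · ·
T1:
  2·area = 24
  edge (0, 6)→(4, 4): d=(4,-2) top-left  bias=+0
  edge (4, 4)→(4, 10): d=(0,6) right/bottom  bias=-1
  edge (4, 10)→(0, 6): d=(-4,-4) top-left  bias=+0
    (1,2)@(3, 5): e=[2,6,16] → █
    (2,2)@(5, 5): e=[6,-6,24] → ·
    (0,3)@(1, 7): e=[6,18,0] → █  [on edge]
    (2,3)@(5, 7): e=[14,-6,16] → ·
    (0,4)@(1, 9): e=[14,18,-8] → ·
    (1,4)@(3, 9): e=[18,6,0] → █  [on edge]
    (2,4)@(5, 9): e=[22,-6,8] → ·
    (1,5)@(3, 11): e=[26,6,-8] → ·
    (2,5)@(5, 11): e=[30,-6,0] → ·  [on edge]
    (3,6)@(7, 13): e=[42,-18,0] → ·  [on edge]
    (4,7)@(9, 15): e=[54,-30,0] → ·  [on edge]
    (5,8)@(11, 17): e=[66,-42,0] → ·  [on edge]
  covered (4 px):
    · · · · · · · · ·
    · · · · · · · · ·
    · █ · · · · · · ·
    █ █ · · · · · · ·
    · █ · · · · · · ·
    · · · · · · · · ·
    · · · · · · · · ·
    · · · · · · · · ·
    · · · · · · · · ·
T2:
  2·area = 32
  edge (2, 10)→(10, 2): d=(8,-8) top-left  bias=+0
  edge (10, 2)→(4, 12): d=(-6,10) right/bottom  bias=-1
  edge (4, 12)→(2, 10): d=(-2,-2) top-left  bias=+0
    (5,0)@(11, 1): e=[0,-4,36] → ·  [on edge]
    (4,1)@(9, 3): e=[0,4,28] → █  [on edge]
    (5,1)@(11, 3): e=[16,-16,32] → ·
    (3,2)@(7, 5): e=[0,12,20] → █  [on edge]
    (4,2)@(9, 5): e=[16,-8,24] → ·
    (2,3)@(5, 7): e=[0,20,12] → █  [on edge]
    (3,3)@(7, 7): e=[16,0,16] → ·  [on edge]
    (0,4)@(1, 9): e=[-16,48,0] → ·  [on edge]
    (1,4)@(3, 9): e=[0,28,4] → █  [on edge]
    (3,4)@(7, 9): e=[32,-12,12] → ·
    (0,5)@(1, 11): e=[0,36,-4] → ·  [on edge]
    (1,5)@(3, 11): e=[16,16,0] → █  [on edge]
    (2,6)@(5, 13): e=[48,-16,0] → ·  [on edge]
    (3,7)@(7, 15): e=[80,-48,0] → ·  [on edge]
    (0,8)@(1, 17): e=[48,0,-16] → ·  [on edge]
    (4,8)@(9, 17): e=[112,-80,0] → ·  [on edge]
  covered (6 px):
    · · · · · · · · ·
    · · · · █ · · · ·
    · · · █ · · · · ·
    · · █ · · · · · ·
    · █ █ · · · · · ·
    · █ · · · · · · ·
    · · · · · · · · ·
    · · · · · · · · ·
    · · · · · · · · ·
T3:
  2·area = 32
  edge (6, 16)→(10, 12): d=(4,-4) top-left  bias=+0
  edge (10, 12)→(14, 16): d=(4,4) right/bottom  bias=-1
  edge (14, 16)→(6, 16): d=(-8,0) right/bottom  bias=-1
    (0,1)@(1, 3): e=[-72,0,104] → ·  [on edge]
    (1,2)@(3, 5): e=[-56,0,88] → ·  [on edge]
    (8,2)@(17, 5): e=[0,-56,88] → ·  [on edge]
    (2,3)@(5, 7): e=[-40,0,72] → ·  [on edge]
    (7,3)@(15, 7): e=[0,-40,72] → ·  [on edge]
    (3,4)@(7, 9): e=[-24,0,56] → ·  [on edge]
    (6,4)@(13, 9): e=[0,-24,56] → ·  [on edge]
    (4,5)@(9, 11): e=[-8,0,40] → ·  [on edge]
    (5,5)@(11, 11): e=[0,-8,40] → ·  [on edge]
    (4,6)@(9, 13): e=[0,8,24] → █  [on edge]
    (5,6)@(11, 13): e=[8,0,24] → ·  [on edge]
    (3,7)@(7, 15): e=[0,24,8] → █  [on edge]
    (6,7)@(13, 15): e=[24,0,8] → ·  [on edge]
    (2,8)@(5, 17): e=[0,40,-8] → ·  [on edge]
    (7,8)@(15, 17): e=[40,0,-8] → ·  [on edge]
  covered (4 px):
    · · · · · · · · ·
    · · · · · · · · ·
    · · · · · · · · ·
    · · · · · · · · ·
    · · · · · · · · ·
    · · · · · · · · ·
    · · · · █ · · · ·
    · · · █ █ █ · · ·
    · · · · · · · · ·

Z-buffer (winner per pixel, '.' = empty):
  . . . 0 . . . . .
  . . . 0 2 . . . .
  . 1 . 2 0 0 0 . .
  1 1 2 . 0 0 0 0 .
  . 2 2 . 0 0 . . .
  . 2 . . . . . . .
  . . . . 3 . . . .
  . . . 3 3 3 . . .
  . . . . . . . . .

Answer: 3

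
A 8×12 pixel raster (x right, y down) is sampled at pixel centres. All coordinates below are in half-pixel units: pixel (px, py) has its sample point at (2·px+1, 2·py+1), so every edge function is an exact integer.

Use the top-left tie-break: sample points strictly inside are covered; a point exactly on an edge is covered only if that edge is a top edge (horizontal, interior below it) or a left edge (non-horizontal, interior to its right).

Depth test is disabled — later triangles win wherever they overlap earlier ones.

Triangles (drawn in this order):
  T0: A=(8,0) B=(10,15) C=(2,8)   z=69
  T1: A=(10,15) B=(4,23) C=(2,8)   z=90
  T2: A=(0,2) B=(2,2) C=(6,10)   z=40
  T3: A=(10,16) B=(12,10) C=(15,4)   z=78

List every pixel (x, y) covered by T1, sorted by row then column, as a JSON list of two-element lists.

T0:
  2·area = 106
  edge (8, 0)→(10, 15): d=(2,15) right/bottom  bias=-1
  edge (10, 15)→(2, 8): d=(-8,-7) top-left  bias=+0
  edge (2, 8)→(8, 0): d=(6,-8) top-left  bias=+0
    (3,1)@(7, 3): e=[21,75,10] → #
    (4,1)@(9, 3): e=[-9,89,26] → ·
    (2,2)@(5, 5): e=[55,45,6] → #
    (4,2)@(9, 5): e=[-5,73,38] → ·
    (1,3)@(3, 7): e=[89,15,2] → #
    (4,3)@(9, 7): e=[-1,57,50] → ·
    (1,4)@(3, 9): e=[93,-1,14] → ·
    (2,4)@(5, 9): e=[63,13,30] → #
    (4,4)@(9, 9): e=[3,41,62] → #
    (5,4)@(11, 9): e=[-27,55,78] → ·
    (2,5)@(5, 11): e=[67,-3,42] → ·
    (3,5)@(7, 11): e=[37,11,58] → #
  covered (12 px):
    · · · · · · · ·
    · · · # · · · ·
    · · # # · · · ·
    · # # # · · · ·
    · · # # # · · ·
    · · · # # · · ·
    · · · · # · · ·
    · · · · · · · ·
    · · · · · · · ·
    · · · · · · · ·
    · · · · · · · ·
    · · · · · · · ·
T1:
  2·area = 106
  edge (10, 15)→(4, 23): d=(-6,8) right/bottom  bias=-1
  edge (4, 23)→(2, 8): d=(-2,-15) top-left  bias=+0
  edge (2, 8)→(10, 15): d=(8,7) right/bottom  bias=-1
    (1,4)@(3, 9): e=[92,13,1] → #
    (2,4)@(5, 9): e=[76,43,-13] → ·
    (1,5)@(3, 11): e=[80,9,17] → #
    (2,5)@(5, 11): e=[64,39,3] → #
    (3,5)@(7, 11): e=[48,69,-11] → ·
    (6,5)@(13, 11): e=[0,159,-53] → ·  [on edge]
    (1,6)@(3, 13): e=[68,5,33] → #
    (3,6)@(7, 13): e=[36,65,5] → #
    (4,6)@(9, 13): e=[20,95,-9] → ·
    (1,7)@(3, 15): e=[56,1,49] → #
    (4,7)@(9, 15): e=[8,91,7] → #
    (5,7)@(11, 15): e=[-8,121,-7] → ·
    (3,9)@(7, 19): e=[0,53,53] → ·  [on edge]
  covered (14 px):
    · · · · · · · ·
    · · · · · · · ·
    · · · · · · · ·
    · · · · · · · ·
    · # · · · · · ·
    · # # · · · · ·
    · # # # · · · ·
    · # # # # · · ·
    · · # # · · · ·
    · · # · · · · ·
    · · # · · · · ·
    · · · · · · · ·
T2:
  2·area = 16
  edge (0, 2)→(2, 2): d=(2,0) top-left  bias=+0
  edge (2, 2)→(6, 10): d=(4,8) right/bottom  bias=-1
  edge (6, 10)→(0, 2): d=(-6,-8) top-left  bias=+0
    (0,1)@(1, 3): e=[2,12,2] → #
    (1,1)@(3, 3): e=[2,-4,18] → ·
    (0,2)@(1, 5): e=[6,20,-10] → ·
    (1,2)@(3, 5): e=[6,4,6] → #
    (2,2)@(5, 5): e=[6,-12,22] → ·
    (1,3)@(3, 7): e=[10,12,-6] → ·
  covered (2 px):
    · · · · · · · ·
    # · · · · · · ·
    · # · · · · · ·
    · · · · · · · ·
    · · · · · · · ·
    · · · · · · · ·
    · · · · · · · ·
    · · · · · · · ·
    · · · · · · · ·
    · · · · · · · ·
    · · · · · · · ·
    · · · · · · · ·
T3:
  2·area = 6
  edge (10, 16)→(12, 10): d=(2,-6) top-left  bias=+0
  edge (12, 10)→(15, 4): d=(3,-6) top-left  bias=+0
  edge (15, 4)→(10, 16): d=(-5,12) right/bottom  bias=-1
    (7,0)@(15, 1): e=[0,-9,15] → ·  [on edge]
    (6,3)@(13, 7): e=[0,-3,9] → ·  [on edge]
    (5,6)@(11, 13): e=[0,3,3] → #  [on edge]
    (6,6)@(13, 13): e=[12,15,-21] → ·
    (5,7)@(11, 15): e=[4,9,-7] → ·
    (4,9)@(9, 19): e=[0,9,-3] → ·  [on edge]
  covered (1 px):
    · · · · · · · ·
    · · · · · · · ·
    · · · · · · · ·
    · · · · · · · ·
    · · · · · · · ·
    · · · · · · · ·
    · · · · · # · ·
    · · · · · · · ·
    · · · · · · · ·
    · · · · · · · ·
    · · · · · · · ·
    · · · · · · · ·

Result: [[1,4],[1,5],[2,5],[1,6],[2,6],[3,6],[1,7],[2,7],[3,7],[4,7],[2,8],[3,8],[2,9],[2,10]]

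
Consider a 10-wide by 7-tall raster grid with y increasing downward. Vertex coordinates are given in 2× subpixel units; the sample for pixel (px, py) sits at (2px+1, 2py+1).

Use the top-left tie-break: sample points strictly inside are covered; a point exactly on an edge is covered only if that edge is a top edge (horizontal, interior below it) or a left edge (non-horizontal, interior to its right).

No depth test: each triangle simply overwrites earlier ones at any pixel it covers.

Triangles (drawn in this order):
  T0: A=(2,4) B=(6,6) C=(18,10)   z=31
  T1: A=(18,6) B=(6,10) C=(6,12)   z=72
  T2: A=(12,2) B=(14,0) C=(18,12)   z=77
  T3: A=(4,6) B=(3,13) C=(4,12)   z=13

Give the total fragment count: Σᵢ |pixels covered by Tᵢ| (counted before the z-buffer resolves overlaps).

T0:
  2·area = 8  (B↔C swapped to make it positive)
  edge (2, 4)→(18, 10): d=(16,6) right/bottom  bias=-1
  edge (18, 10)→(6, 6): d=(-12,-4) top-left  bias=+0
  edge (6, 6)→(2, 4): d=(-4,-2) top-left  bias=+0
    (1,2)@(3, 5): e=[10,0,-2] → ·  [on edge]
    (4,3)@(9, 7): e=[6,0,2] → █  [on edge]
    (5,3)@(11, 7): e=[-6,8,6] → ·
    (4,4)@(9, 9): e=[38,-24,-6] → ·
    (7,4)@(15, 9): e=[2,0,6] → █  [on edge]
    (8,4)@(17, 9): e=[-10,8,10] → ·
    (7,5)@(15, 11): e=[34,-24,-2] → ·
  covered (2 px):
    · · · · · · · · · ·
    · · · · · · · · · ·
    · · · · · · · · · ·
    · · · · █ · · · · ·
    · · · · · · · █ · ·
    · · · · · · · · · ·
    · · · · · · · · · ·
T1:
  2·area = 24  (B↔C swapped to make it positive)
  edge (18, 6)→(6, 12): d=(-12,6) right/bottom  bias=-1
  edge (6, 12)→(6, 10): d=(0,-2) top-left  bias=+0
  edge (6, 10)→(18, 6): d=(12,-4) top-left  bias=+0
    (7,3)@(15, 7): e=[6,18,0] → █  [on edge]
    (8,3)@(17, 7): e=[-6,22,8] → ·
    (4,4)@(9, 9): e=[18,6,0] → █  [on edge]
    (5,4)@(11, 9): e=[6,10,8] → █
    (6,4)@(13, 9): e=[-6,14,16] → ·
    (7,4)@(15, 9): e=[-18,18,24] → ·
    (1,5)@(3, 11): e=[30,-6,0] → ·  [on edge]
    (3,5)@(7, 11): e=[6,2,16] → █
    (4,5)@(9, 11): e=[-6,6,24] → ·
    (5,5)@(11, 11): e=[-18,10,32] → ·
    (3,6)@(7, 13): e=[-18,2,40] → ·
  covered (4 px):
    · · · · · · · · · ·
    · · · · · · · · · ·
    · · · · · · · · · ·
    · · · · · · · █ · ·
    · · · · █ █ · · · ·
    · · · █ · · · · · ·
    · · · · · · · · · ·
T2:
  2·area = 32
  edge (12, 2)→(14, 0): d=(2,-2) top-left  bias=+0
  edge (14, 0)→(18, 12): d=(4,12) right/bottom  bias=-1
  edge (18, 12)→(12, 2): d=(-6,-10) top-left  bias=+0
    (6,0)@(13, 1): e=[0,16,16] → █  [on edge]
    (7,0)@(15, 1): e=[4,-8,36] → ·
    (5,1)@(11, 3): e=[0,48,-16] → ·  [on edge]
    (6,1)@(13, 3): e=[4,24,4] → █
    (7,1)@(15, 3): e=[8,0,24] → ·  [on edge]
    (4,2)@(9, 5): e=[0,80,-48] → ·  [on edge]
    (6,2)@(13, 5): e=[8,32,-8] → ·
    (7,2)@(15, 5): e=[12,8,12] → █
    (8,2)@(17, 5): e=[16,-16,32] → ·
    (3,3)@(7, 7): e=[0,112,-80] → ·  [on edge]
    (7,3)@(15, 7): e=[16,16,0] → █  [on edge]
    (8,3)@(17, 7): e=[20,-8,20] → ·
    (2,4)@(5, 9): e=[0,144,-112] → ·  [on edge]
    (8,4)@(17, 9): e=[24,0,8] → ·  [on edge]
    (1,5)@(3, 11): e=[0,176,-144] → ·  [on edge]
    (0,6)@(1, 13): e=[0,208,-176] → ·  [on edge]
  covered (4 px):
    · · · · · · █ · · ·
    · · · · · · █ · · ·
    · · · · · · · █ · ·
    · · · · · · · █ · ·
    · · · · · · · · · ·
    · · · · · · · · · ·
    · · · · · · · · · ·
T3:
  2·area = 6  (B↔C swapped to make it positive)
  edge (4, 6)→(4, 12): d=(0,6) right/bottom  bias=-1
  edge (4, 12)→(3, 13): d=(-1,1) right/bottom  bias=-1
  edge (3, 13)→(4, 6): d=(1,-7) top-left  bias=+0
    (7,0)@(15, 1): e=[-66,0,72] → ·  [on edge]
    (6,1)@(13, 3): e=[-54,0,60] → ·  [on edge]
    (5,2)@(11, 5): e=[-42,0,48] → ·  [on edge]
    (4,3)@(9, 7): e=[-30,0,36] → ·  [on edge]
    (3,4)@(7, 9): e=[-18,0,24] → ·  [on edge]
    (2,5)@(5, 11): e=[-6,0,12] → ·  [on edge]
    (1,6)@(3, 13): e=[6,0,0] → ·  [on edge]
  covered (0 px):
    · · · · · · · · · ·
    · · · · · · · · · ·
    · · · · · · · · · ·
    · · · · · · · · · ·
    · · · · · · · · · ·
    · · · · · · · · · ·
    · · · · · · · · · ·

Result: 10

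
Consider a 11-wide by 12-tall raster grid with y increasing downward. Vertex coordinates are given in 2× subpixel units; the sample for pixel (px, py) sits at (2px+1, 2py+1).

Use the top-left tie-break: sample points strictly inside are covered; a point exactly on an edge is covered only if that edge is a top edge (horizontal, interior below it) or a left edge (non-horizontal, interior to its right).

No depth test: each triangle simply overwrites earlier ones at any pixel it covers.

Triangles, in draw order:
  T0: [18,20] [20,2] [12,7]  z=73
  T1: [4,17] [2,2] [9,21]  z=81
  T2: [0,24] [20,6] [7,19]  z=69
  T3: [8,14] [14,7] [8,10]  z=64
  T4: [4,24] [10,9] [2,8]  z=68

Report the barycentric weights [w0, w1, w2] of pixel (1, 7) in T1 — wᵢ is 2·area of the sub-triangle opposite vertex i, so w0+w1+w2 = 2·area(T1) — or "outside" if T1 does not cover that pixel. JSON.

T0:
  2·area = 134  (B↔C swapped to make it positive)
  edge (18, 20)→(12, 7): d=(-6,-13) top-left  bias=+0
  edge (12, 7)→(20, 2): d=(8,-5) top-left  bias=+0
  edge (20, 2)→(18, 20): d=(-2,18) right/bottom  bias=-1
    (9,1)@(19, 3): e=[115,3,16] → X
    (10,1)@(21, 3): e=[141,13,-20] → .
    (8,2)@(17, 5): e=[77,9,48] → X
    (10,2)@(21, 5): e=[129,29,-24] → .
    (6,3)@(13, 7): e=[13,5,116] → X
    (7,3)@(15, 7): e=[39,15,80] → X
    (10,3)@(21, 7): e=[117,45,-28] → .
    (6,4)@(13, 9): e=[1,21,112] → X
    (10,4)@(21, 9): e=[105,61,-32] → .
    (6,5)@(13, 11): e=[-11,37,108] → .
    (7,5)@(15, 11): e=[15,47,72] → X
    (9,5)@(19, 11): e=[67,67,0] → .  [on edge]
  covered (17 px):
    . . . . . . . . . . .
    . . . . . . . . . X .
    . . . . . . . . X X .
    . . . . . . X X X X .
    . . . . . . X X X X .
    . . . . . . . X X . .
    . . . . . . . X X . .
    . . . . . . . . X . .
    . . . . . . . . X . .
    . . . . . . . . . . .
    . . . . . . . . . . .
    . . . . . . . . . . .
T1:
  2·area = 67
  edge (4, 17)→(2, 2): d=(-2,-15) top-left  bias=+0
  edge (2, 2)→(9, 21): d=(7,19) right/bottom  bias=-1
  edge (9, 21)→(4, 17): d=(-5,-4) top-left  bias=+0
    (1,2)@(3, 5): e=[9,2,56] → X
    (2,2)@(5, 5): e=[39,-36,64] → .
    (1,3)@(3, 7): e=[5,16,46] → X
    (2,3)@(5, 7): e=[35,-22,54] → .
    (1,4)@(3, 9): e=[1,30,36] → X
    (2,4)@(5, 9): e=[31,-8,44] → .
    (1,5)@(3, 11): e=[-3,44,26] → .
    (2,5)@(5, 11): e=[27,6,34] → X
    (3,5)@(7, 11): e=[57,-32,42] → .
    (2,6)@(5, 13): e=[23,20,24] → X
    (3,6)@(7, 13): e=[53,-18,32] → .
    (2,7)@(5, 15): e=[19,34,14] → X
    (4,10)@(9, 21): e=[67,0,0] → .  [on edge]
  covered (9 px):
    . . . . . . . . . . .
    . . . . . . . . . . .
    . X . . . . . . . . .
    . X . . . . . . . . .
    . X . . . . . . . . .
    . . X . . . . . . . .
    . . X . . . . . . . .
    . . X . . . . . . . .
    . . X X . . . . . . .
    . . . X . . . . . . .
    . . . . . . . . . . .
    . . . . . . . . . . .
T2:
  2·area = 26
  edge (0, 24)→(20, 6): d=(20,-18) top-left  bias=+0
  edge (20, 6)→(7, 19): d=(-13,13) right/bottom  bias=-1
  edge (7, 19)→(0, 24): d=(-7,5) right/bottom  bias=-1
    (10,2)@(21, 5): e=[-2,0,28] → .  [on edge]
    (9,3)@(19, 7): e=[2,0,24] → .  [on edge]
    (8,4)@(17, 9): e=[6,0,20] → .  [on edge]
    (10,4)@(21, 9): e=[78,-52,0] → .  [on edge]
    (7,5)@(15, 11): e=[10,0,16] → .  [on edge]
    (6,6)@(13, 13): e=[14,0,12] → .  [on edge]
    (5,7)@(11, 15): e=[18,0,8] → .  [on edge]
    (4,8)@(9, 17): e=[22,0,4] → .  [on edge]
    (3,9)@(7, 19): e=[26,0,0] → .  [on edge]
    (2,10)@(5, 21): e=[30,0,-4] → .  [on edge]
    (1,11)@(3, 23): e=[34,0,-8] → .  [on edge]
  covered (0 px):
    . . . . . . . . . . .
    . . . . . . . . . . .
    . . . . . . . . . . .
    . . . . . . . . . . .
    . . . . . . . . . . .
    . . . . . . . . . . .
    . . . . . . . . . . .
    . . . . . . . . . . .
    . . . . . . . . . . .
    . . . . . . . . . . .
    . . . . . . . . . . .
    . . . . . . . . . . .
T3:
  2·area = 24  (B↔C swapped to make it positive)
  edge (8, 14)→(8, 10): d=(0,-4) top-left  bias=+0
  edge (8, 10)→(14, 7): d=(6,-3) top-left  bias=+0
  edge (14, 7)→(8, 14): d=(-6,7) right/bottom  bias=-1
    (5,4)@(11, 9): e=[12,3,9] → X
    (6,4)@(13, 9): e=[20,9,-5] → .
    (4,5)@(9, 11): e=[4,9,11] → X
    (5,5)@(11, 11): e=[12,15,-3] → .
    (4,6)@(9, 13): e=[4,21,-1] → .
  covered (2 px):
    . . . . . . . . . . .
    . . . . . . . . . . .
    . . . . . . . . . . .
    . . . . . . . . . . .
    . . . . . X . . . . .
    . . . . X . . . . . .
    . . . . . . . . . . .
    . . . . . . . . . . .
    . . . . . . . . . . .
    . . . . . . . . . . .
    . . . . . . . . . . .
    . . . . . . . . . . .
T4:
  2·area = 126  (B↔C swapped to make it positive)
  edge (4, 24)→(2, 8): d=(-2,-16) top-left  bias=+0
  edge (2, 8)→(10, 9): d=(8,1) right/bottom  bias=-1
  edge (10, 9)→(4, 24): d=(-6,15) right/bottom  bias=-1
    (1,4)@(3, 9): e=[14,7,105] → X
    (2,4)@(5, 9): e=[46,5,75] → X
    (3,4)@(7, 9): e=[78,3,45] → X
    (4,4)@(9, 9): e=[110,1,15] → X
    (5,4)@(11, 9): e=[142,-1,-15] → .
    (1,5)@(3, 11): e=[10,23,93] → X
    (5,5)@(11, 11): e=[138,15,-27] → .
    (1,6)@(3, 13): e=[6,39,81] → X
    (4,6)@(9, 13): e=[102,33,-9] → .
    (1,7)@(3, 15): e=[2,55,69] → X
    (4,7)@(9, 15): e=[98,49,-21] → .
    (1,8)@(3, 17): e=[-2,71,57] → .
  covered (17 px):
    . . . . . . . . . . .
    . . . . . . . . . . .
    . . . . . . . . . . .
    . . . . . . . . . . .
    . X X X X . . . . . .
    . X X X X . . . . . .
    . X X X . . . . . . .
    . X X X . . . . . . .
    . . X . . . . . . . .
    . . X . . . . . . . .
    . . X . . . . . . . .
    . . . . . . . . . . .

Answer: "outside"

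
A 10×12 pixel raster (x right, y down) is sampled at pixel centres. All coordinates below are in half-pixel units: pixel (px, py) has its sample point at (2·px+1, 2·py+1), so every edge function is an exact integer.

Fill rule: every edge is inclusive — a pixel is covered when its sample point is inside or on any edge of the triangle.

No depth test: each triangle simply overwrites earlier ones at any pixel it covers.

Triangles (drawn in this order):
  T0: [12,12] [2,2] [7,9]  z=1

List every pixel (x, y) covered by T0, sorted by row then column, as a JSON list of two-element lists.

T0:
  2·area = 20  (B↔C swapped to make it positive)
  edge (12, 12)→(7, 9): d=(-5,-3) inclusive
  edge (7, 9)→(2, 2): d=(-5,-7) inclusive
  edge (2, 2)→(12, 12): d=(10,10) inclusive
    (0,0)@(1, 1): e=[22,-2,0] → ·  [on edge]
    (1,1)@(3, 3): e=[18,2,0] → #  [on edge]
    (2,1)@(5, 3): e=[24,16,-20] → ·
    (1,2)@(3, 5): e=[8,-8,20] → ·
    (2,2)@(5, 5): e=[14,6,0] → #  [on edge]
    (3,2)@(7, 5): e=[20,20,-20] → ·
    (2,3)@(5, 7): e=[4,-4,20] → ·
    (3,3)@(7, 7): e=[10,10,0] → #  [on edge]
    (4,3)@(9, 7): e=[16,24,-20] → ·
    (3,4)@(7, 9): e=[0,0,20] → #  [on edge]
    (4,4)@(9, 9): e=[6,14,0] → #  [on edge]
    (5,4)@(11, 9): e=[12,28,-20] → ·
    (5,5)@(11, 11): e=[2,18,0] → #  [on edge]
    (6,6)@(13, 13): e=[-2,22,0] → ·  [on edge]
    (7,7)@(15, 15): e=[-6,26,0] → ·  [on edge]
    (8,7)@(17, 15): e=[0,40,-20] → ·  [on edge]
    (8,8)@(17, 17): e=[-10,30,0] → ·  [on edge]
    (9,9)@(19, 19): e=[-14,34,0] → ·  [on edge]
    (8,11)@(17, 23): e=[-40,0,60] → ·  [on edge]
  covered (6 px):
    · · · · · · · · · ·
    · # · · · · · · · ·
    · · # · · · · · · ·
    · · · # · · · · · ·
    · · · # # · · · · ·
    · · · · · # · · · ·
    · · · · · · · · · ·
    · · · · · · · · · ·
    · · · · · · · · · ·
    · · · · · · · · · ·
    · · · · · · · · · ·
    · · · · · · · · · ·

Final: [[1,1],[2,2],[3,3],[3,4],[4,4],[5,5]]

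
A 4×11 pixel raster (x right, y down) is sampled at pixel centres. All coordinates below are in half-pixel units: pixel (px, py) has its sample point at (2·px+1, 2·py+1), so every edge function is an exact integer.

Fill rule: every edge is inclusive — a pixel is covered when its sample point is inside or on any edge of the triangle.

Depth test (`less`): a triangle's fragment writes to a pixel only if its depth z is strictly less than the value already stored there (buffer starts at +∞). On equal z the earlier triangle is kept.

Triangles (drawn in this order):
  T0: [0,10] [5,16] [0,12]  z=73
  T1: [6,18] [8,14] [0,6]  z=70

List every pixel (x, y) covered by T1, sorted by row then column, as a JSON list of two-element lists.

T0:
  2·area = 10
  edge (0, 10)→(5, 16): d=(5,6) inclusive
  edge (5, 16)→(0, 12): d=(-5,-4) inclusive
  edge (0, 12)→(0, 10): d=(0,-2) inclusive
  covered (0 px):
    · · · ·
    · · · ·
    · · · ·
    · · · ·
    · · · ·
    · · · ·
    · · · ·
    · · · ·
    · · · ·
    · · · ·
    · · · ·
T1:
  2·area = 48  (B↔C swapped to make it positive)
  edge (6, 18)→(0, 6): d=(-6,-12) inclusive
  edge (0, 6)→(8, 14): d=(8,8) inclusive
  edge (8, 14)→(6, 18): d=(-2,4) inclusive
    (0,3)@(1, 7): e=[6,0,42] → █  [on edge]
    (1,3)@(3, 7): e=[30,-16,34] → ·
    (0,4)@(1, 9): e=[-6,16,38] → ·
    (1,4)@(3, 9): e=[18,0,30] → █  [on edge]
    (2,4)@(5, 9): e=[42,-16,22] → ·
    (1,5)@(3, 11): e=[6,16,26] → █
    (2,5)@(5, 11): e=[30,0,18] → █  [on edge]
    (3,5)@(7, 11): e=[54,-16,10] → ·
    (1,6)@(3, 13): e=[-6,32,22] → ·
    (2,6)@(5, 13): e=[18,16,14] → █
    (3,6)@(7, 13): e=[42,0,6] → █  [on edge]
    (2,7)@(5, 15): e=[6,32,10] → █
  covered (8 px):
    · · · ·
    · · · ·
    · · · ·
    █ · · ·
    · █ · ·
    · █ █ ·
    · · █ █
    · · █ █
    · · · ·
    · · · ·
    · · · ·

Final: [[0,3],[1,4],[1,5],[2,5],[2,6],[3,6],[2,7],[3,7]]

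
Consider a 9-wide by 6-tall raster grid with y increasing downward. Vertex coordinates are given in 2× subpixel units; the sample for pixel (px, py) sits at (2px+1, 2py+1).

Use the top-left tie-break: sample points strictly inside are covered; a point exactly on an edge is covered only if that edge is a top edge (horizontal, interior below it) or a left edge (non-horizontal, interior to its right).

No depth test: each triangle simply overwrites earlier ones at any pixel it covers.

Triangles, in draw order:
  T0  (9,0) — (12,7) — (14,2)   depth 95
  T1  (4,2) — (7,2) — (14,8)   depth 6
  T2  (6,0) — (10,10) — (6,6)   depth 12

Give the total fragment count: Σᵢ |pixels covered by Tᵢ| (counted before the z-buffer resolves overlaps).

T0:
  2·area = 29  (B↔C swapped to make it positive)
  edge (9, 0)→(14, 2): d=(5,2) right/bottom  bias=-1
  edge (14, 2)→(12, 7): d=(-2,5) right/bottom  bias=-1
  edge (12, 7)→(9, 0): d=(-3,-7) top-left  bias=+0
    (5,0)@(11, 1): e=[1,17,11] → █
    (6,0)@(13, 1): e=[-3,7,25] → ·
    (5,1)@(11, 3): e=[11,13,5] → █
    (6,1)@(13, 3): e=[7,3,19] → █
    (7,1)@(15, 3): e=[3,-7,33] → ·
    (5,2)@(11, 5): e=[21,9,-1] → ·
    (6,2)@(13, 5): e=[17,-1,13] → ·
  covered (3 px):
    · · · · · █ · · ·
    · · · · · █ █ · ·
    · · · · · · · · ·
    · · · · · · · · ·
    · · · · · · · · ·
    · · · · · · · · ·
T1:
  2·area = 18
  edge (4, 2)→(7, 2): d=(3,0) top-left  bias=+0
  edge (7, 2)→(14, 8): d=(7,6) right/bottom  bias=-1
  edge (14, 8)→(4, 2): d=(-10,-6) top-left  bias=+0
    (3,1)@(7, 3): e=[3,7,8] → █
    (4,1)@(9, 3): e=[3,-5,20] → ·
    (3,2)@(7, 5): e=[9,21,-12] → ·
    (4,2)@(9, 5): e=[9,9,0] → █  [on edge]
    (5,2)@(11, 5): e=[9,-3,12] → ·
    (4,3)@(9, 7): e=[15,23,-20] → ·
  covered (2 px):
    · · · · · · · · ·
    · · · █ · · · · ·
    · · · · █ · · · ·
    · · · · · · · · ·
    · · · · · · · · ·
    · · · · · · · · ·
T2:
  2·area = 24
  edge (6, 0)→(10, 10): d=(4,10) right/bottom  bias=-1
  edge (10, 10)→(6, 6): d=(-4,-4) top-left  bias=+0
  edge (6, 6)→(6, 0): d=(0,-6) top-left  bias=+0
    (0,0)@(1, 1): e=[54,0,-30] → ·  [on edge]
    (1,1)@(3, 3): e=[42,0,-18] → ·  [on edge]
    (3,1)@(7, 3): e=[2,16,6] → █
    (4,1)@(9, 3): e=[-18,24,18] → ·
    (2,2)@(5, 5): e=[30,0,-6] → ·  [on edge]
    (3,2)@(7, 5): e=[10,8,6] → █
    (4,2)@(9, 5): e=[-10,16,18] → ·
    (3,3)@(7, 7): e=[18,0,6] → █  [on edge]
    (4,3)@(9, 7): e=[-2,8,18] → ·
    (3,4)@(7, 9): e=[26,-8,6] → ·
    (4,4)@(9, 9): e=[6,0,18] → █  [on edge]
    (5,4)@(11, 9): e=[-14,8,30] → ·
    (5,5)@(11, 11): e=[-6,0,30] → ·  [on edge]
  covered (4 px):
    · · · · · · · · ·
    · · · █ · · · · ·
    · · · █ · · · · ·
    · · · █ · · · · ·
    · · · · █ · · · ·
    · · · · · · · · ·

Answer: 9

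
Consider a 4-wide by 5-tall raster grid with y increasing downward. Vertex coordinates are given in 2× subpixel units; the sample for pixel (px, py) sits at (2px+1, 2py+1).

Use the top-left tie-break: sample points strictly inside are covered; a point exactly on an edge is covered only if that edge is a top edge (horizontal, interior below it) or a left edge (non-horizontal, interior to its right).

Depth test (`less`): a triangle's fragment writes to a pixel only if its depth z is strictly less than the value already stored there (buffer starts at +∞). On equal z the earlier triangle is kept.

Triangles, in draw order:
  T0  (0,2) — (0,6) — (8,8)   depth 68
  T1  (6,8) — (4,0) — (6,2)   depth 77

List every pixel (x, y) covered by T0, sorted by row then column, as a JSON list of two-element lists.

T0:
  2·area = 32  (B↔C swapped to make it positive)
  edge (0, 2)→(8, 8): d=(8,6) right/bottom  bias=-1
  edge (8, 8)→(0, 6): d=(-8,-2) top-left  bias=+0
  edge (0, 6)→(0, 2): d=(0,-4) top-left  bias=+0
    (0,1)@(1, 3): e=[2,26,4] → #
    (1,1)@(3, 3): e=[-10,30,12] → ·
    (0,2)@(1, 5): e=[18,10,4] → #
    (1,2)@(3, 5): e=[6,14,12] → #
    (2,2)@(5, 5): e=[-6,18,20] → ·
    (0,3)@(1, 7): e=[34,-6,4] → ·
    (1,3)@(3, 7): e=[22,-2,12] → ·
    (2,3)@(5, 7): e=[10,2,20] → #
    (3,3)@(7, 7): e=[-2,6,28] → ·
    (2,4)@(5, 9): e=[26,-14,20] → ·
  covered (4 px):
    · · · ·
    # · · ·
    # # · ·
    · · # ·
    · · · ·
T1:
  2·area = 12
  edge (6, 8)→(4, 0): d=(-2,-8) top-left  bias=+0
  edge (4, 0)→(6, 2): d=(2,2) right/bottom  bias=-1
  edge (6, 2)→(6, 8): d=(0,6) right/bottom  bias=-1
    (2,0)@(5, 1): e=[6,0,6] → ·  [on edge]
    (2,1)@(5, 3): e=[2,4,6] → #
    (3,1)@(7, 3): e=[18,0,-6] → ·  [on edge]
    (2,2)@(5, 5): e=[-2,8,6] → ·
  covered (1 px):
    · · · ·
    · · # ·
    · · · ·
    · · · ·
    · · · ·

Final: [[0,1],[0,2],[1,2],[2,3]]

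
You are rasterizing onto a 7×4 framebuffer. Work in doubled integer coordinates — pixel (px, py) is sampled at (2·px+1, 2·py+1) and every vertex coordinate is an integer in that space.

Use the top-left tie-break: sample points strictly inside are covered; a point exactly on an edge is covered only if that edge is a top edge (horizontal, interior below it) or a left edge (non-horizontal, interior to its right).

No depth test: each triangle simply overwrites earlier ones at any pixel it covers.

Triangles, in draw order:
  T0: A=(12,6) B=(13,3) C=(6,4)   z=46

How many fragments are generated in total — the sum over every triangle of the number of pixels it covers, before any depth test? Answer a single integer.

T0:
  2·area = 20  (B↔C swapped to make it positive)
  edge (12, 6)→(6, 4): d=(-6,-2) top-left  bias=+0
  edge (6, 4)→(13, 3): d=(7,-1) top-left  bias=+0
  edge (13, 3)→(12, 6): d=(-1,3) right/bottom  bias=-1
    (1,1)@(3, 3): e=[0,-10,30] → ·  [on edge]
    (6,1)@(13, 3): e=[20,0,0] → ·  [on edge]
    (4,2)@(9, 5): e=[0,10,10] → █  [on edge]
    (5,2)@(11, 5): e=[4,12,4] → █
    (6,2)@(13, 5): e=[8,14,-2] → ·
    (4,3)@(9, 7): e=[-12,24,8] → ·
    (5,3)@(11, 7): e=[-8,26,2] → ·
  covered (2 px):
    · · · · · · ·
    · · · · · · ·
    · · · · █ █ ·
    · · · · · · ·

Final: 2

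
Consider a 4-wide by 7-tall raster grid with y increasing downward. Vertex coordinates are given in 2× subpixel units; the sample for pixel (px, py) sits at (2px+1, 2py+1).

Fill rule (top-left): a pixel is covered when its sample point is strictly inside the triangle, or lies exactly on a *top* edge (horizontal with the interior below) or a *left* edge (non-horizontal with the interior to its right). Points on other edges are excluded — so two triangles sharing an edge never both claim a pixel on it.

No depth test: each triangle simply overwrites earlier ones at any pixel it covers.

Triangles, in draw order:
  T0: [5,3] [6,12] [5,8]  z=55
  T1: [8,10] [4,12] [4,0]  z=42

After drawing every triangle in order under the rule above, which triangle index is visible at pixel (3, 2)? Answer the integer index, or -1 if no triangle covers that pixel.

T0:
  2·area = 5
  edge (5, 3)→(6, 12): d=(1,9) right/bottom  bias=-1
  edge (6, 12)→(5, 8): d=(-1,-4) top-left  bias=+0
  edge (5, 8)→(5, 3): d=(0,-5) top-left  bias=+0
    (2,0)@(5, 1): e=[-2,7,0] → ·  [on edge]
    (2,1)@(5, 3): e=[0,5,0] → ·  [on edge]
    (2,2)@(5, 5): e=[2,3,0] → #  [on edge]
    (3,2)@(7, 5): e=[-16,11,10] → ·
    (2,3)@(5, 7): e=[4,1,0] → #  [on edge]
    (3,3)@(7, 7): e=[-14,9,10] → ·
    (2,4)@(5, 9): e=[6,-1,0] → ·  [on edge]
    (2,5)@(5, 11): e=[8,-3,0] → ·  [on edge]
    (2,6)@(5, 13): e=[10,-5,0] → ·  [on edge]
  covered (2 px):
    · · · ·
    · · · ·
    · · # ·
    · · # ·
    · · · ·
    · · · ·
    · · · ·
T1:
  2·area = 48
  edge (8, 10)→(4, 12): d=(-4,2) right/bottom  bias=-1
  edge (4, 12)→(4, 0): d=(0,-12) top-left  bias=+0
  edge (4, 0)→(8, 10): d=(4,10) right/bottom  bias=-1
    (2,1)@(5, 3): e=[34,12,2] → #
    (3,1)@(7, 3): e=[30,36,-18] → ·
    (2,2)@(5, 5): e=[26,12,10] → #
    (3,2)@(7, 5): e=[22,36,-10] → ·
    (2,3)@(5, 7): e=[18,12,18] → #
    (3,3)@(7, 7): e=[14,36,-2] → ·
    (2,4)@(5, 9): e=[10,12,26] → #
    (3,4)@(7, 9): e=[6,36,6] → #
    (2,5)@(5, 11): e=[2,12,34] → #
    (3,5)@(7, 11): e=[-2,36,14] → ·
    (2,6)@(5, 13): e=[-6,12,42] → ·
  covered (6 px):
    · · · ·
    · · # ·
    · · # ·
    · · # ·
    · · # #
    · · # ·
    · · · ·

Z-buffer (winner per pixel, '.' = empty):
  . . . .
  . . 1 .
  . . 1 .
  . . 1 .
  . . 1 1
  . . 1 .
  . . . .

Final: -1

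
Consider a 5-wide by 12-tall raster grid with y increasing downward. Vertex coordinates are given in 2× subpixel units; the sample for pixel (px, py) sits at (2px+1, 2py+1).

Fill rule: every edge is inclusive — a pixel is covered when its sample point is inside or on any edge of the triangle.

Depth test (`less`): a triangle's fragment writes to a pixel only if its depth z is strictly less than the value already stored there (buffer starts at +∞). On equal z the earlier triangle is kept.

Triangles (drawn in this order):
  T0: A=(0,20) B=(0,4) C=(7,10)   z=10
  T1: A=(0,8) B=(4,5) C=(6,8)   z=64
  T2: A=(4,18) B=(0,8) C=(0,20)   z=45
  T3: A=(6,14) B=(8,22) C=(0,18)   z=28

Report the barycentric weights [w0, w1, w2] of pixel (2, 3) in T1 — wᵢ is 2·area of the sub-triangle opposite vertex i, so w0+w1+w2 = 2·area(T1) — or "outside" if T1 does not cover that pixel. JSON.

T0:
  2·area = 112
  edge (0, 20)→(0, 4): d=(0,-16) inclusive
  edge (0, 4)→(7, 10): d=(7,6) inclusive
  edge (7, 10)→(0, 20): d=(-7,10) inclusive
    (0,2)@(1, 5): e=[16,1,95] → #
    (1,2)@(3, 5): e=[48,-11,75] → ·
    (0,3)@(1, 7): e=[16,15,81] → #
    (1,3)@(3, 7): e=[48,3,61] → #
    (2,3)@(5, 7): e=[80,-9,41] → ·
    (0,4)@(1, 9): e=[16,29,67] → #
    (2,4)@(5, 9): e=[80,5,27] → #
    (3,4)@(7, 9): e=[112,-7,7] → ·
    (0,5)@(1, 11): e=[16,43,53] → #
    (3,5)@(7, 11): e=[112,7,-7] → ·
    (0,6)@(1, 13): e=[16,57,39] → #
    (2,6)@(5, 13): e=[80,33,-1] → ·
  covered (14 px):
    · · · · ·
    · · · · ·
    # · · · ·
    # # · · ·
    # # # · ·
    # # # · ·
    # # · · ·
    # # · · ·
    # · · · ·
    · · · · ·
    · · · · ·
    · · · · ·
T1:
  2·area = 18
  edge (0, 8)→(4, 5): d=(4,-3) inclusive
  edge (4, 5)→(6, 8): d=(2,3) inclusive
  edge (6, 8)→(0, 8): d=(-6,0) inclusive
    (1,3)@(3, 7): e=[5,7,6] → #
    (2,3)@(5, 7): e=[11,1,6] → #
    (3,3)@(7, 7): e=[17,-5,6] → ·
    (1,4)@(3, 9): e=[13,11,-6] → ·
    (2,4)@(5, 9): e=[19,5,-6] → ·
  covered (2 px):
    · · · · ·
    · · · · ·
    · · · · ·
    · # # · ·
    · · · · ·
    · · · · ·
    · · · · ·
    · · · · ·
    · · · · ·
    · · · · ·
    · · · · ·
    · · · · ·
T2:
  2·area = 48  (B↔C swapped to make it positive)
  edge (4, 18)→(0, 20): d=(-4,2) inclusive
  edge (0, 20)→(0, 8): d=(0,-12) inclusive
  edge (0, 8)→(4, 18): d=(4,10) inclusive
    (0,5)@(1, 11): e=[34,12,2] → #
    (1,5)@(3, 11): e=[30,36,-18] → ·
    (0,6)@(1, 13): e=[26,12,10] → #
    (1,6)@(3, 13): e=[22,36,-10] → ·
    (0,7)@(1, 15): e=[18,12,18] → #
    (1,7)@(3, 15): e=[14,36,-2] → ·
    (0,8)@(1, 17): e=[10,12,26] → #
    (1,8)@(3, 17): e=[6,36,6] → #
    (2,8)@(5, 17): e=[2,60,-14] → ·
    (0,9)@(1, 19): e=[2,12,34] → #
    (1,9)@(3, 19): e=[-2,36,14] → ·
    (0,10)@(1, 21): e=[-6,12,42] → ·
  covered (6 px):
    · · · · ·
    · · · · ·
    · · · · ·
    · · · · ·
    · · · · ·
    # · · · ·
    # · · · ·
    # · · · ·
    # # · · ·
    # · · · ·
    · · · · ·
    · · · · ·
T3:
  2·area = 56
  edge (6, 14)→(8, 22): d=(2,8) inclusive
  edge (8, 22)→(0, 18): d=(-8,-4) inclusive
  edge (0, 18)→(6, 14): d=(6,-4) inclusive
    (2,7)@(5, 15): e=[10,44,2] → #
    (3,7)@(7, 15): e=[-6,52,10] → ·
    (1,8)@(3, 17): e=[30,20,6] → #
    (3,8)@(7, 17): e=[-2,36,22] → ·
    (1,9)@(3, 19): e=[34,4,18] → #
    (3,9)@(7, 19): e=[2,20,34] → #
    (4,9)@(9, 19): e=[-14,28,42] → ·
    (1,10)@(3, 21): e=[38,-12,30] → ·
    (2,10)@(5, 21): e=[22,-4,38] → ·
    (3,10)@(7, 21): e=[6,4,46] → #
    (4,10)@(9, 21): e=[-10,12,54] → ·
    (3,11)@(7, 23): e=[10,-12,58] → ·
  covered (7 px):
    · · · · ·
    · · · · ·
    · · · · ·
    · · · · ·
    · · · · ·
    · · · · ·
    · · · · ·
    · · # · ·
    · # # · ·
    · # # # ·
    · · · # ·
    · · · · ·

Answer: [1,6,11]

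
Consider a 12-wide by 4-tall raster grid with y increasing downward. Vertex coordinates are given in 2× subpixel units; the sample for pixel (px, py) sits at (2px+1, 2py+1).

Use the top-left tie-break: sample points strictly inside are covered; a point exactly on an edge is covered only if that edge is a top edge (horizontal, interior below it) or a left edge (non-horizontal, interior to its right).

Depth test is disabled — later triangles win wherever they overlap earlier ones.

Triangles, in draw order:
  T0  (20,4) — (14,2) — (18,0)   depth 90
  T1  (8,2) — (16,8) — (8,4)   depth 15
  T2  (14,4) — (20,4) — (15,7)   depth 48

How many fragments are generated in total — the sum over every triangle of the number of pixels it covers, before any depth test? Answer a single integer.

T0:
  2·area = 20
  edge (20, 4)→(14, 2): d=(-6,-2) top-left  bias=+0
  edge (14, 2)→(18, 0): d=(4,-2) top-left  bias=+0
  edge (18, 0)→(20, 4): d=(2,4) right/bottom  bias=-1
    (5,0)@(11, 1): e=[0,-10,30] → ·  [on edge]
    (8,0)@(17, 1): e=[12,2,6] → #
    (9,0)@(19, 1): e=[16,6,-2] → ·
    (8,1)@(17, 3): e=[0,10,10] → #  [on edge]
    (9,1)@(19, 3): e=[4,14,2] → #
    (10,1)@(21, 3): e=[8,18,-6] → ·
    (8,2)@(17, 5): e=[-12,18,14] → ·
    (9,2)@(19, 5): e=[-8,22,6] → ·
    (11,2)@(23, 5): e=[0,30,-10] → ·  [on edge]
  covered (3 px):
    · · · · · · · · # · · ·
    · · · · · · · · # # · ·
    · · · · · · · · · · · ·
    · · · · · · · · · · · ·
T1:
  2·area = 16
  edge (8, 2)→(16, 8): d=(8,6) right/bottom  bias=-1
  edge (16, 8)→(8, 4): d=(-8,-4) top-left  bias=+0
  edge (8, 4)→(8, 2): d=(0,-2) top-left  bias=+0
    (4,1)@(9, 3): e=[2,12,2] → #
    (5,1)@(11, 3): e=[-10,20,6] → ·
    (4,2)@(9, 5): e=[18,-4,2] → ·
    (5,2)@(11, 5): e=[6,4,6] → #
    (6,2)@(13, 5): e=[-6,12,10] → ·
    (5,3)@(11, 7): e=[22,-12,6] → ·
  covered (2 px):
    · · · · · · · · · · · ·
    · · · · # · · · · · · ·
    · · · · · # · · · · · ·
    · · · · · · · · · · · ·
T2:
  2·area = 18
  edge (14, 4)→(20, 4): d=(6,0) top-left  bias=+0
  edge (20, 4)→(15, 7): d=(-5,3) right/bottom  bias=-1
  edge (15, 7)→(14, 4): d=(-1,-3) top-left  bias=+0
    (6,0)@(13, 1): e=[-18,36,0] → ·  [on edge]
    (7,2)@(15, 5): e=[6,10,2] → #
    (8,2)@(17, 5): e=[6,4,8] → #
    (9,2)@(19, 5): e=[6,-2,14] → ·
    (7,3)@(15, 7): e=[18,0,0] → ·  [on edge]
    (8,3)@(17, 7): e=[18,-6,6] → ·
  covered (2 px):
    · · · · · · · · · · · ·
    · · · · · · · · · · · ·
    · · · · · · · # # · · ·
    · · · · · · · · · · · ·

Result: 7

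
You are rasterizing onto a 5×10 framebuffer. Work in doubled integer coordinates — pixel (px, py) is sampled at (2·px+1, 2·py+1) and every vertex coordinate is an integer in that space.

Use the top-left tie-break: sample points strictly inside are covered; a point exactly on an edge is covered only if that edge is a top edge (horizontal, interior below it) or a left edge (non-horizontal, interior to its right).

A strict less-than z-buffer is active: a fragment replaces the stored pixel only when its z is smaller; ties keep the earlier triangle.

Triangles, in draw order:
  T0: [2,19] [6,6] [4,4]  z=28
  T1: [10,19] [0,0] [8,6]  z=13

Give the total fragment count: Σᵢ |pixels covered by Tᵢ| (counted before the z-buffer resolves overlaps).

T0:
  2·area = 34  (B↔C swapped to make it positive)
  edge (2, 19)→(4, 4): d=(2,-15) top-left  bias=+0
  edge (4, 4)→(6, 6): d=(2,2) right/bottom  bias=-1
  edge (6, 6)→(2, 19): d=(-4,13) right/bottom  bias=-1
    (0,0)@(1, 1): e=[-51,0,85] → ·  [on edge]
    (1,1)@(3, 3): e=[-17,0,51] → ·  [on edge]
    (2,2)@(5, 5): e=[17,0,17] → ·  [on edge]
    (2,3)@(5, 7): e=[21,4,9] → #
    (3,3)@(7, 7): e=[51,0,-17] → ·  [on edge]
    (2,4)@(5, 9): e=[25,8,1] → #
    (3,4)@(7, 9): e=[55,4,-25] → ·
    (4,4)@(9, 9): e=[85,0,-51] → ·  [on edge]
    (2,5)@(5, 11): e=[29,12,-7] → ·
    (1,6)@(3, 13): e=[3,20,11] → #
    (2,6)@(5, 13): e=[33,16,-15] → ·
    (1,7)@(3, 15): e=[7,24,3] → #
  covered (4 px):
    · · · · ·
    · · · · ·
    · · · · ·
    · · # · ·
    · · # · ·
    · · · · ·
    · # · · ·
    · # · · ·
    · · · · ·
    · · · · ·
T1:
  2·area = 92
  edge (10, 19)→(0, 0): d=(-10,-19) top-left  bias=+0
  edge (0, 0)→(8, 6): d=(8,6) right/bottom  bias=-1
  edge (8, 6)→(10, 19): d=(2,13) right/bottom  bias=-1
    (0,0)@(1, 1): e=[9,2,81] → #
    (1,0)@(3, 1): e=[47,-10,55] → ·
    (0,1)@(1, 3): e=[-11,18,85] → ·
    (1,1)@(3, 3): e=[27,6,59] → #
    (2,1)@(5, 3): e=[65,-6,33] → ·
    (1,2)@(3, 5): e=[7,22,63] → #
    (2,2)@(5, 5): e=[45,10,37] → #
    (3,2)@(7, 5): e=[83,-2,11] → ·
    (1,3)@(3, 7): e=[-13,38,67] → ·
    (2,3)@(5, 7): e=[25,26,41] → #
    (3,3)@(7, 7): e=[63,14,15] → #
    (4,3)@(9, 7): e=[101,2,-11] → ·
  covered (13 px):
    # · · · ·
    · # · · ·
    · # # · ·
    · · # # ·
    · · # # ·
    · · · # ·
    · · · # #
    · · · · #
    · · · · #
    · · · · ·

Final: 17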